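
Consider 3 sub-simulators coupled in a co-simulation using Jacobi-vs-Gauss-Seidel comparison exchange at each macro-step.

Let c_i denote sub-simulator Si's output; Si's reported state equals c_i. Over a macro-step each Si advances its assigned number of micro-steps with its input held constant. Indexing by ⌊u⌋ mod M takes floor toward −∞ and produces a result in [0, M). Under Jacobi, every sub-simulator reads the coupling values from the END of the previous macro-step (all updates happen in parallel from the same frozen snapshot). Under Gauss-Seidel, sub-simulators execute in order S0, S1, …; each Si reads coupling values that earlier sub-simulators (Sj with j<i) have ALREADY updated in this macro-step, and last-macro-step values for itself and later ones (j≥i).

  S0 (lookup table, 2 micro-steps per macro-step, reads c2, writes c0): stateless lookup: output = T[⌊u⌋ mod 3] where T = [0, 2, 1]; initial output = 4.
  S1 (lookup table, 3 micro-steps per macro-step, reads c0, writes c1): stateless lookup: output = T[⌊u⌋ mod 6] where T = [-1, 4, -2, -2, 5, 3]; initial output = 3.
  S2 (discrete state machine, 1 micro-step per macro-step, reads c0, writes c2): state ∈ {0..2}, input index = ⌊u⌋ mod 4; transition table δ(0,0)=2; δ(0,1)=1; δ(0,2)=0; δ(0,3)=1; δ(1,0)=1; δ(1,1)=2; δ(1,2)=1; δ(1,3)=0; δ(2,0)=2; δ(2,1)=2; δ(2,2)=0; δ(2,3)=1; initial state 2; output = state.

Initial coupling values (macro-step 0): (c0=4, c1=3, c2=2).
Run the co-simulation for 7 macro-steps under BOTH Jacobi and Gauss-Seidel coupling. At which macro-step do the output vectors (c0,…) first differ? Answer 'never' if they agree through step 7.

first divergence at macro-step: 1

[Jacobi] macro 1: S0 reads c2=2 → after 2×micro: 1; S1 reads c0=4 → after 3×micro: 5; S2 reads c0=4 → after 1×micro: 2 ⇒ (c0=1, c1=5, c2=2)
[Jacobi] macro 2: S0 reads c2=2 → after 2×micro: 1; S1 reads c0=1 → after 3×micro: 4; S2 reads c0=1 → after 1×micro: 2 ⇒ (c0=1, c1=4, c2=2)
[Jacobi] macro 3: S0 reads c2=2 → after 2×micro: 1; S1 reads c0=1 → after 3×micro: 4; S2 reads c0=1 → after 1×micro: 2 ⇒ (c0=1, c1=4, c2=2)
[Jacobi] macro 4: S0 reads c2=2 → after 2×micro: 1; S1 reads c0=1 → after 3×micro: 4; S2 reads c0=1 → after 1×micro: 2 ⇒ (c0=1, c1=4, c2=2)
[Jacobi] macro 5: S0 reads c2=2 → after 2×micro: 1; S1 reads c0=1 → after 3×micro: 4; S2 reads c0=1 → after 1×micro: 2 ⇒ (c0=1, c1=4, c2=2)
[Jacobi] macro 6: S0 reads c2=2 → after 2×micro: 1; S1 reads c0=1 → after 3×micro: 4; S2 reads c0=1 → after 1×micro: 2 ⇒ (c0=1, c1=4, c2=2)
[Jacobi] macro 7: S0 reads c2=2 → after 2×micro: 1; S1 reads c0=1 → after 3×micro: 4; S2 reads c0=1 → after 1×micro: 2 ⇒ (c0=1, c1=4, c2=2)
[Gauss-Seidel] macro 1: S0 reads c2=2 → after 2×micro: 1; S1 reads c0=1 → after 3×micro: 4; S2 reads c0=1 → after 1×micro: 2 ⇒ (c0=1, c1=4, c2=2)
[Gauss-Seidel] macro 2: S0 reads c2=2 → after 2×micro: 1; S1 reads c0=1 → after 3×micro: 4; S2 reads c0=1 → after 1×micro: 2 ⇒ (c0=1, c1=4, c2=2)
[Gauss-Seidel] macro 3: S0 reads c2=2 → after 2×micro: 1; S1 reads c0=1 → after 3×micro: 4; S2 reads c0=1 → after 1×micro: 2 ⇒ (c0=1, c1=4, c2=2)
[Gauss-Seidel] macro 4: S0 reads c2=2 → after 2×micro: 1; S1 reads c0=1 → after 3×micro: 4; S2 reads c0=1 → after 1×micro: 2 ⇒ (c0=1, c1=4, c2=2)
[Gauss-Seidel] macro 5: S0 reads c2=2 → after 2×micro: 1; S1 reads c0=1 → after 3×micro: 4; S2 reads c0=1 → after 1×micro: 2 ⇒ (c0=1, c1=4, c2=2)
[Gauss-Seidel] macro 6: S0 reads c2=2 → after 2×micro: 1; S1 reads c0=1 → after 3×micro: 4; S2 reads c0=1 → after 1×micro: 2 ⇒ (c0=1, c1=4, c2=2)
[Gauss-Seidel] macro 7: S0 reads c2=2 → after 2×micro: 1; S1 reads c0=1 → after 3×micro: 4; S2 reads c0=1 → after 1×micro: 2 ⇒ (c0=1, c1=4, c2=2)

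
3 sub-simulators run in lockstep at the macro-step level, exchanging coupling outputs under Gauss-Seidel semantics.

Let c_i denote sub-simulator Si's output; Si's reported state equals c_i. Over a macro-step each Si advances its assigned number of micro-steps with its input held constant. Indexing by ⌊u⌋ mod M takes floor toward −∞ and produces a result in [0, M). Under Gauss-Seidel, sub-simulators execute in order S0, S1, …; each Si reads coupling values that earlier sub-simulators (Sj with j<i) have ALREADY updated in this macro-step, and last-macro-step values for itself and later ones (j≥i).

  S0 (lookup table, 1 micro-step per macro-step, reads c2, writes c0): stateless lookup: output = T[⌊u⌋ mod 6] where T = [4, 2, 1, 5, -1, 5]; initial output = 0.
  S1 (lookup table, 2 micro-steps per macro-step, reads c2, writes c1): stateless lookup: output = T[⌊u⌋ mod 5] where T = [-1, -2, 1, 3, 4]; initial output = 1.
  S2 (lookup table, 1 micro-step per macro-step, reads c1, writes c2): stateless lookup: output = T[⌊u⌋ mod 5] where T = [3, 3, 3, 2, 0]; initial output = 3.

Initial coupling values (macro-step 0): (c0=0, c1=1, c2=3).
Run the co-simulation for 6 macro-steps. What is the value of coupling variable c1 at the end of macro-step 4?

c1 at macro-step 4 = 1

macro 1: S0 reads c2=3 → after 1×micro: 5; S1 reads c2=3 → after 2×micro: 3; S2 reads c1=3 → after 1×micro: 2 ⇒ (c0=5, c1=3, c2=2)
macro 2: S0 reads c2=2 → after 1×micro: 1; S1 reads c2=2 → after 2×micro: 1; S2 reads c1=1 → after 1×micro: 3 ⇒ (c0=1, c1=1, c2=3)
macro 3: S0 reads c2=3 → after 1×micro: 5; S1 reads c2=3 → after 2×micro: 3; S2 reads c1=3 → after 1×micro: 2 ⇒ (c0=5, c1=3, c2=2)
macro 4: S0 reads c2=2 → after 1×micro: 1; S1 reads c2=2 → after 2×micro: 1; S2 reads c1=1 → after 1×micro: 3 ⇒ (c0=1, c1=1, c2=3)
macro 5: S0 reads c2=3 → after 1×micro: 5; S1 reads c2=3 → after 2×micro: 3; S2 reads c1=3 → after 1×micro: 2 ⇒ (c0=5, c1=3, c2=2)
macro 6: S0 reads c2=2 → after 1×micro: 1; S1 reads c2=2 → after 2×micro: 1; S2 reads c1=1 → after 1×micro: 3 ⇒ (c0=1, c1=1, c2=3)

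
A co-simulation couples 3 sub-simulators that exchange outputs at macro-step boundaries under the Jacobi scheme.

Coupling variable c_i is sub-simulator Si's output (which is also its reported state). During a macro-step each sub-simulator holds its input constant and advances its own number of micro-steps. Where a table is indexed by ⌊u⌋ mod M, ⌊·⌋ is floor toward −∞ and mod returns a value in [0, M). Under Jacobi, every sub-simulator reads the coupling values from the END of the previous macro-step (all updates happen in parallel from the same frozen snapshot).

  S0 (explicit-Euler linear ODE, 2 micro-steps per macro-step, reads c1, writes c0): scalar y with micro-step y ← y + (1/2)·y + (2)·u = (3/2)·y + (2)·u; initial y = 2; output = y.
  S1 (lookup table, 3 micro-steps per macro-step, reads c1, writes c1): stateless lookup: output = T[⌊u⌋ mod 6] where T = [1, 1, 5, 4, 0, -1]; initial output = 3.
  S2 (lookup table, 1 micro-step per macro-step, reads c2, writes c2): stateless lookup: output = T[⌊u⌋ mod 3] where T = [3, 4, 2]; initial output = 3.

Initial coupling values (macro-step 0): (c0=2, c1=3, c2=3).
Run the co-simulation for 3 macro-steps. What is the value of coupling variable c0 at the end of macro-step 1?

c0 at macro-step 1 = 39/2

macro 1: S0 reads c1=3 → after 2×micro: 39/2; S1 reads c1=3 → after 3×micro: 4; S2 reads c2=3 → after 1×micro: 3 ⇒ (c0=39/2, c1=4, c2=3)
macro 2: S0 reads c1=4 → after 2×micro: 511/8; S1 reads c1=4 → after 3×micro: 0; S2 reads c2=3 → after 1×micro: 3 ⇒ (c0=511/8, c1=0, c2=3)
macro 3: S0 reads c1=0 → after 2×micro: 4599/32; S1 reads c1=0 → after 3×micro: 1; S2 reads c2=3 → after 1×micro: 3 ⇒ (c0=4599/32, c1=1, c2=3)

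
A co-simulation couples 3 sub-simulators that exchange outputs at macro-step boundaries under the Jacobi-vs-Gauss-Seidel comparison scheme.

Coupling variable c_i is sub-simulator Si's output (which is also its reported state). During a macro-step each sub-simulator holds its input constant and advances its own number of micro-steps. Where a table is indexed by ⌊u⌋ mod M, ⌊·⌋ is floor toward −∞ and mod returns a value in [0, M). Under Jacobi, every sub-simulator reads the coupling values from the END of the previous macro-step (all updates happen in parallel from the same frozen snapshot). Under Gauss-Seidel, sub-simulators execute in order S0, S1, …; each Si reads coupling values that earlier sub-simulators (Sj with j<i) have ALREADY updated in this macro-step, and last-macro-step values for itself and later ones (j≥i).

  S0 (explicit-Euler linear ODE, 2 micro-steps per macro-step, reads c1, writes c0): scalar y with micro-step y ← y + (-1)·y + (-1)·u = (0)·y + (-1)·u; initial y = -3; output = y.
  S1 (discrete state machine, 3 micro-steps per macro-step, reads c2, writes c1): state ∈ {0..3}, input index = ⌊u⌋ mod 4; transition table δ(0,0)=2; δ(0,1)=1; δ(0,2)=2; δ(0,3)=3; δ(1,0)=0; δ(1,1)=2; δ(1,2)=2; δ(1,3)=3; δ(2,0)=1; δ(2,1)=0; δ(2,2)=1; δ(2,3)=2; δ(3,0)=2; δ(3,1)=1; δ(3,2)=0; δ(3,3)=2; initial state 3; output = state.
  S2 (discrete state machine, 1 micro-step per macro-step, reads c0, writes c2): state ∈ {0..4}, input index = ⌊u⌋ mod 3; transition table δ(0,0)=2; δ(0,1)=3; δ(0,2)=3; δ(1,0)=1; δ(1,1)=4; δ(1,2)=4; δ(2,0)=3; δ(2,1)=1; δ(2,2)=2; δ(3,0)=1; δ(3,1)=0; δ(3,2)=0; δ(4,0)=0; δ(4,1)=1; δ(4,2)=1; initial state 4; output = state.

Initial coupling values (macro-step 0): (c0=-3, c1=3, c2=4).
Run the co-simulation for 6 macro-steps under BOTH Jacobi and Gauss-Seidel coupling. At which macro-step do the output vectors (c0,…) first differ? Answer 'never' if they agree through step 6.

first divergence at macro-step: 4

[Jacobi] macro 1: S0 reads c1=3 → after 2×micro: -3; S1 reads c2=4 → after 3×micro: 0; S2 reads c0=-3 → after 1×micro: 0 ⇒ (c0=-3, c1=0, c2=0)
[Jacobi] macro 2: S0 reads c1=0 → after 2×micro: 0; S1 reads c2=0 → after 3×micro: 0; S2 reads c0=-3 → after 1×micro: 2 ⇒ (c0=0, c1=0, c2=2)
[Jacobi] macro 3: S0 reads c1=0 → after 2×micro: 0; S1 reads c2=2 → after 3×micro: 2; S2 reads c0=0 → after 1×micro: 3 ⇒ (c0=0, c1=2, c2=3)
[Jacobi] macro 4: S0 reads c1=2 → after 2×micro: -2; S1 reads c2=3 → after 3×micro: 2; S2 reads c0=0 → after 1×micro: 1 ⇒ (c0=-2, c1=2, c2=1)
[Jacobi] macro 5: S0 reads c1=2 → after 2×micro: -2; S1 reads c2=1 → after 3×micro: 2; S2 reads c0=-2 → after 1×micro: 4 ⇒ (c0=-2, c1=2, c2=4)
[Jacobi] macro 6: S0 reads c1=2 → after 2×micro: -2; S1 reads c2=4 → after 3×micro: 2; S2 reads c0=-2 → after 1×micro: 1 ⇒ (c0=-2, c1=2, c2=1)
[Gauss-Seidel] macro 1: S0 reads c1=3 → after 2×micro: -3; S1 reads c2=4 → after 3×micro: 0; S2 reads c0=-3 → after 1×micro: 0 ⇒ (c0=-3, c1=0, c2=0)
[Gauss-Seidel] macro 2: S0 reads c1=0 → after 2×micro: 0; S1 reads c2=0 → after 3×micro: 0; S2 reads c0=0 → after 1×micro: 2 ⇒ (c0=0, c1=0, c2=2)
[Gauss-Seidel] macro 3: S0 reads c1=0 → after 2×micro: 0; S1 reads c2=2 → after 3×micro: 2; S2 reads c0=0 → after 1×micro: 3 ⇒ (c0=0, c1=2, c2=3)
[Gauss-Seidel] macro 4: S0 reads c1=2 → after 2×micro: -2; S1 reads c2=3 → after 3×micro: 2; S2 reads c0=-2 → after 1×micro: 0 ⇒ (c0=-2, c1=2, c2=0)
[Gauss-Seidel] macro 5: S0 reads c1=2 → after 2×micro: -2; S1 reads c2=0 → after 3×micro: 2; S2 reads c0=-2 → after 1×micro: 3 ⇒ (c0=-2, c1=2, c2=3)
[Gauss-Seidel] macro 6: S0 reads c1=2 → after 2×micro: -2; S1 reads c2=3 → after 3×micro: 2; S2 reads c0=-2 → after 1×micro: 0 ⇒ (c0=-2, c1=2, c2=0)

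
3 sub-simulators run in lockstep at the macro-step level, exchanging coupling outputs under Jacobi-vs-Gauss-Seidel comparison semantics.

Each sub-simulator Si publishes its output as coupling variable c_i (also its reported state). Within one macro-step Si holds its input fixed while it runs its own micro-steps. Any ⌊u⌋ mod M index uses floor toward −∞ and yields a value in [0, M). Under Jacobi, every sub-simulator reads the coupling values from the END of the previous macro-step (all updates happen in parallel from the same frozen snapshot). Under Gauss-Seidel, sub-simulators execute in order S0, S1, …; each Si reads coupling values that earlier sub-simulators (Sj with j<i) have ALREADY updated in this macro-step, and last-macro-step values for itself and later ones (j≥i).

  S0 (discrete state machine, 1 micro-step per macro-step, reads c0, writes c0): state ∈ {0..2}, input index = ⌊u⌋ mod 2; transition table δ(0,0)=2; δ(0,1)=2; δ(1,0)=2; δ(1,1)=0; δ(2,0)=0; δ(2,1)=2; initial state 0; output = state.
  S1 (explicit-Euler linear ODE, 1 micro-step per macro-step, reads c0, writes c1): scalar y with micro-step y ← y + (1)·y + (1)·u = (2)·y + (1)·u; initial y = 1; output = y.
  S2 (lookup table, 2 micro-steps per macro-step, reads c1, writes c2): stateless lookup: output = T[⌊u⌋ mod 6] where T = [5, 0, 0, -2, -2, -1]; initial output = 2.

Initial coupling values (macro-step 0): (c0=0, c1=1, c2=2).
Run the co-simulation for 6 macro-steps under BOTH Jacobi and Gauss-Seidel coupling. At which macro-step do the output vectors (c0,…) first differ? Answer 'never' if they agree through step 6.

first divergence at macro-step: 1

[Jacobi] macro 1: S0 reads c0=0 → after 1×micro: 2; S1 reads c0=0 → after 1×micro: 2; S2 reads c1=1 → after 2×micro: 0 ⇒ (c0=2, c1=2, c2=0)
[Jacobi] macro 2: S0 reads c0=2 → after 1×micro: 0; S1 reads c0=2 → after 1×micro: 6; S2 reads c1=2 → after 2×micro: 0 ⇒ (c0=0, c1=6, c2=0)
[Jacobi] macro 3: S0 reads c0=0 → after 1×micro: 2; S1 reads c0=0 → after 1×micro: 12; S2 reads c1=6 → after 2×micro: 5 ⇒ (c0=2, c1=12, c2=5)
[Jacobi] macro 4: S0 reads c0=2 → after 1×micro: 0; S1 reads c0=2 → after 1×micro: 26; S2 reads c1=12 → after 2×micro: 5 ⇒ (c0=0, c1=26, c2=5)
[Jacobi] macro 5: S0 reads c0=0 → after 1×micro: 2; S1 reads c0=0 → after 1×micro: 52; S2 reads c1=26 → after 2×micro: 0 ⇒ (c0=2, c1=52, c2=0)
[Jacobi] macro 6: S0 reads c0=2 → after 1×micro: 0; S1 reads c0=2 → after 1×micro: 106; S2 reads c1=52 → after 2×micro: -2 ⇒ (c0=0, c1=106, c2=-2)
[Gauss-Seidel] macro 1: S0 reads c0=0 → after 1×micro: 2; S1 reads c0=2 → after 1×micro: 4; S2 reads c1=4 → after 2×micro: -2 ⇒ (c0=2, c1=4, c2=-2)
[Gauss-Seidel] macro 2: S0 reads c0=2 → after 1×micro: 0; S1 reads c0=0 → after 1×micro: 8; S2 reads c1=8 → after 2×micro: 0 ⇒ (c0=0, c1=8, c2=0)
[Gauss-Seidel] macro 3: S0 reads c0=0 → after 1×micro: 2; S1 reads c0=2 → after 1×micro: 18; S2 reads c1=18 → after 2×micro: 5 ⇒ (c0=2, c1=18, c2=5)
[Gauss-Seidel] macro 4: S0 reads c0=2 → after 1×micro: 0; S1 reads c0=0 → after 1×micro: 36; S2 reads c1=36 → after 2×micro: 5 ⇒ (c0=0, c1=36, c2=5)
[Gauss-Seidel] macro 5: S0 reads c0=0 → after 1×micro: 2; S1 reads c0=2 → after 1×micro: 74; S2 reads c1=74 → after 2×micro: 0 ⇒ (c0=2, c1=74, c2=0)
[Gauss-Seidel] macro 6: S0 reads c0=2 → after 1×micro: 0; S1 reads c0=0 → after 1×micro: 148; S2 reads c1=148 → after 2×micro: -2 ⇒ (c0=0, c1=148, c2=-2)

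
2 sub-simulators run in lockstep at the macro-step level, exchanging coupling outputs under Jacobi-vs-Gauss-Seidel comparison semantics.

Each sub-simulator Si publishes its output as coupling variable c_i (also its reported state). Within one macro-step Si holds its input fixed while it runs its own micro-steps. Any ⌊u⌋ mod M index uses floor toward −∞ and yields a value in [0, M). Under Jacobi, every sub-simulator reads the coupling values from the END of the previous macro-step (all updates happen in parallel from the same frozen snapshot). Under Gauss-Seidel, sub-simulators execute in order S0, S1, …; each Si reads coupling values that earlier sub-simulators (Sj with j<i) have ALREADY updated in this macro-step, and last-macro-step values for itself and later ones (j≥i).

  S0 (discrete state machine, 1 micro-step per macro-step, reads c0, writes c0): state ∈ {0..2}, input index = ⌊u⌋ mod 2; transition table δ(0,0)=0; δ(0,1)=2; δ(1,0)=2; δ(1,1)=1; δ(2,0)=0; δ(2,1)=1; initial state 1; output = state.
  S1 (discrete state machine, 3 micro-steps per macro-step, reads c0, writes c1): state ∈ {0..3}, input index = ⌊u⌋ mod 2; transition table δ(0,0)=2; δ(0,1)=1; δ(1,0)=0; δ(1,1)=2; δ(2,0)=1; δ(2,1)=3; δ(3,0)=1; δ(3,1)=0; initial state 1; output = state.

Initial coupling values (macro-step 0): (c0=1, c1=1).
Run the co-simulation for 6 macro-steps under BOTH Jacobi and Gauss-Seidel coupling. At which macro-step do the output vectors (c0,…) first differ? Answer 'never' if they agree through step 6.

[Jacobi] macro 1: S0 reads c0=1 → after 1×micro: 1; S1 reads c0=1 → after 3×micro: 0 ⇒ (c0=1, c1=0)
[Jacobi] macro 2: S0 reads c0=1 → after 1×micro: 1; S1 reads c0=1 → after 3×micro: 3 ⇒ (c0=1, c1=3)
[Jacobi] macro 3: S0 reads c0=1 → after 1×micro: 1; S1 reads c0=1 → after 3×micro: 2 ⇒ (c0=1, c1=2)
[Jacobi] macro 4: S0 reads c0=1 → after 1×micro: 1; S1 reads c0=1 → after 3×micro: 1 ⇒ (c0=1, c1=1)
[Jacobi] macro 5: S0 reads c0=1 → after 1×micro: 1; S1 reads c0=1 → after 3×micro: 0 ⇒ (c0=1, c1=0)
[Jacobi] macro 6: S0 reads c0=1 → after 1×micro: 1; S1 reads c0=1 → after 3×micro: 3 ⇒ (c0=1, c1=3)
[Gauss-Seidel] macro 1: S0 reads c0=1 → after 1×micro: 1; S1 reads c0=1 → after 3×micro: 0 ⇒ (c0=1, c1=0)
[Gauss-Seidel] macro 2: S0 reads c0=1 → after 1×micro: 1; S1 reads c0=1 → after 3×micro: 3 ⇒ (c0=1, c1=3)
[Gauss-Seidel] macro 3: S0 reads c0=1 → after 1×micro: 1; S1 reads c0=1 → after 3×micro: 2 ⇒ (c0=1, c1=2)
[Gauss-Seidel] macro 4: S0 reads c0=1 → after 1×micro: 1; S1 reads c0=1 → after 3×micro: 1 ⇒ (c0=1, c1=1)
[Gauss-Seidel] macro 5: S0 reads c0=1 → after 1×micro: 1; S1 reads c0=1 → after 3×micro: 0 ⇒ (c0=1, c1=0)
[Gauss-Seidel] macro 6: S0 reads c0=1 → after 1×micro: 1; S1 reads c0=1 → after 3×micro: 3 ⇒ (c0=1, c1=3)

first divergence at macro-step: never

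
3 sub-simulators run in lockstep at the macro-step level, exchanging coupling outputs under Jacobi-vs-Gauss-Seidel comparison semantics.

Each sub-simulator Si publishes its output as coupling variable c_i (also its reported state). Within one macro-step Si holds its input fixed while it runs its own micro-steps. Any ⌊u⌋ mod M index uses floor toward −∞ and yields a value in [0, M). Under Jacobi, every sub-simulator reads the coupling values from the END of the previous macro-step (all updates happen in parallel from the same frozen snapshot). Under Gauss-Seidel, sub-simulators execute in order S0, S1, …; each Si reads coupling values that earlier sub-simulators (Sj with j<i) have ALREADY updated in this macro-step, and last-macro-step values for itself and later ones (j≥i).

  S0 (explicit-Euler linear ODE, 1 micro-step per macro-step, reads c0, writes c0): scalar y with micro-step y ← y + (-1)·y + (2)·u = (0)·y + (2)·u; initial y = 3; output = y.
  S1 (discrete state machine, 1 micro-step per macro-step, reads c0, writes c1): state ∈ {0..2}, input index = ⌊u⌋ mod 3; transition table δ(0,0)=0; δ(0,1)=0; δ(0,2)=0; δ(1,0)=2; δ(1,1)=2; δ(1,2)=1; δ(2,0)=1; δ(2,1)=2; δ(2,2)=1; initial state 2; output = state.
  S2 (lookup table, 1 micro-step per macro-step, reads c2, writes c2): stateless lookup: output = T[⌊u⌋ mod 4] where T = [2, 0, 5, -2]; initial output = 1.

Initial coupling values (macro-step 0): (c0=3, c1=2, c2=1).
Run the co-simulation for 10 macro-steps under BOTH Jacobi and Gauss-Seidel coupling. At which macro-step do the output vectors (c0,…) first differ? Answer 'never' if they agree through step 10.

first divergence at macro-step: never

[Jacobi] macro 1: S0 reads c0=3 → after 1×micro: 6; S1 reads c0=3 → after 1×micro: 1; S2 reads c2=1 → after 1×micro: 0 ⇒ (c0=6, c1=1, c2=0)
[Jacobi] macro 2: S0 reads c0=6 → after 1×micro: 12; S1 reads c0=6 → after 1×micro: 2; S2 reads c2=0 → after 1×micro: 2 ⇒ (c0=12, c1=2, c2=2)
[Jacobi] macro 3: S0 reads c0=12 → after 1×micro: 24; S1 reads c0=12 → after 1×micro: 1; S2 reads c2=2 → after 1×micro: 5 ⇒ (c0=24, c1=1, c2=5)
[Jacobi] macro 4: S0 reads c0=24 → after 1×micro: 48; S1 reads c0=24 → after 1×micro: 2; S2 reads c2=5 → after 1×micro: 0 ⇒ (c0=48, c1=2, c2=0)
[Jacobi] macro 5: S0 reads c0=48 → after 1×micro: 96; S1 reads c0=48 → after 1×micro: 1; S2 reads c2=0 → after 1×micro: 2 ⇒ (c0=96, c1=1, c2=2)
[Jacobi] macro 6: S0 reads c0=96 → after 1×micro: 192; S1 reads c0=96 → after 1×micro: 2; S2 reads c2=2 → after 1×micro: 5 ⇒ (c0=192, c1=2, c2=5)
[Jacobi] macro 7: S0 reads c0=192 → after 1×micro: 384; S1 reads c0=192 → after 1×micro: 1; S2 reads c2=5 → after 1×micro: 0 ⇒ (c0=384, c1=1, c2=0)
[Jacobi] macro 8: S0 reads c0=384 → after 1×micro: 768; S1 reads c0=384 → after 1×micro: 2; S2 reads c2=0 → after 1×micro: 2 ⇒ (c0=768, c1=2, c2=2)
[Jacobi] macro 9: S0 reads c0=768 → after 1×micro: 1536; S1 reads c0=768 → after 1×micro: 1; S2 reads c2=2 → after 1×micro: 5 ⇒ (c0=1536, c1=1, c2=5)
[Jacobi] macro 10: S0 reads c0=1536 → after 1×micro: 3072; S1 reads c0=1536 → after 1×micro: 2; S2 reads c2=5 → after 1×micro: 0 ⇒ (c0=3072, c1=2, c2=0)
[Gauss-Seidel] macro 1: S0 reads c0=3 → after 1×micro: 6; S1 reads c0=6 → after 1×micro: 1; S2 reads c2=1 → after 1×micro: 0 ⇒ (c0=6, c1=1, c2=0)
[Gauss-Seidel] macro 2: S0 reads c0=6 → after 1×micro: 12; S1 reads c0=12 → after 1×micro: 2; S2 reads c2=0 → after 1×micro: 2 ⇒ (c0=12, c1=2, c2=2)
[Gauss-Seidel] macro 3: S0 reads c0=12 → after 1×micro: 24; S1 reads c0=24 → after 1×micro: 1; S2 reads c2=2 → after 1×micro: 5 ⇒ (c0=24, c1=1, c2=5)
[Gauss-Seidel] macro 4: S0 reads c0=24 → after 1×micro: 48; S1 reads c0=48 → after 1×micro: 2; S2 reads c2=5 → after 1×micro: 0 ⇒ (c0=48, c1=2, c2=0)
[Gauss-Seidel] macro 5: S0 reads c0=48 → after 1×micro: 96; S1 reads c0=96 → after 1×micro: 1; S2 reads c2=0 → after 1×micro: 2 ⇒ (c0=96, c1=1, c2=2)
[Gauss-Seidel] macro 6: S0 reads c0=96 → after 1×micro: 192; S1 reads c0=192 → after 1×micro: 2; S2 reads c2=2 → after 1×micro: 5 ⇒ (c0=192, c1=2, c2=5)
[Gauss-Seidel] macro 7: S0 reads c0=192 → after 1×micro: 384; S1 reads c0=384 → after 1×micro: 1; S2 reads c2=5 → after 1×micro: 0 ⇒ (c0=384, c1=1, c2=0)
[Gauss-Seidel] macro 8: S0 reads c0=384 → after 1×micro: 768; S1 reads c0=768 → after 1×micro: 2; S2 reads c2=0 → after 1×micro: 2 ⇒ (c0=768, c1=2, c2=2)
[Gauss-Seidel] macro 9: S0 reads c0=768 → after 1×micro: 1536; S1 reads c0=1536 → after 1×micro: 1; S2 reads c2=2 → after 1×micro: 5 ⇒ (c0=1536, c1=1, c2=5)
[Gauss-Seidel] macro 10: S0 reads c0=1536 → after 1×micro: 3072; S1 reads c0=3072 → after 1×micro: 2; S2 reads c2=5 → after 1×micro: 0 ⇒ (c0=3072, c1=2, c2=0)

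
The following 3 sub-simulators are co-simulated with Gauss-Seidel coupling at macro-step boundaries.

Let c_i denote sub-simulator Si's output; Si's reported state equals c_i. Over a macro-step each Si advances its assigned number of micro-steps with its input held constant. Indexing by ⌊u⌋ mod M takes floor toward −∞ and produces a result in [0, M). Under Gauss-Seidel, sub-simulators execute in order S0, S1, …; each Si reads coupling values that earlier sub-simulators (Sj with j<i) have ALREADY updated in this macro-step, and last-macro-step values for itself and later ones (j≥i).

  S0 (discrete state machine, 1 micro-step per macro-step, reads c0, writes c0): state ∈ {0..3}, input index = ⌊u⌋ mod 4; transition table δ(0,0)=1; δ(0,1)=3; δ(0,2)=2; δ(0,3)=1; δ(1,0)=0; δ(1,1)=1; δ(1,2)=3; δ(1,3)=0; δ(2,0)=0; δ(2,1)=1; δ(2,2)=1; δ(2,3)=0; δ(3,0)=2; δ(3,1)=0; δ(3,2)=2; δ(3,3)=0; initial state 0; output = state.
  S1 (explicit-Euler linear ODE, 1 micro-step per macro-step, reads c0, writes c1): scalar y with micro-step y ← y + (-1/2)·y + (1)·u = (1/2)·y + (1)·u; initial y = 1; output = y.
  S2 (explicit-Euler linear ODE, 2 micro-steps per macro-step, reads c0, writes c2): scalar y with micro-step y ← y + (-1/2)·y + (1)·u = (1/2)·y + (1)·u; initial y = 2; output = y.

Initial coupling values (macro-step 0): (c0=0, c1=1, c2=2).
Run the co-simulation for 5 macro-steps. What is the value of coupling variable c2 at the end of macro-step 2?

c2 at macro-step 2 = 2

macro 1: S0 reads c0=0 → after 1×micro: 1; S1 reads c0=1 → after 1×micro: 3/2; S2 reads c0=1 → after 2×micro: 2 ⇒ (c0=1, c1=3/2, c2=2)
macro 2: S0 reads c0=1 → after 1×micro: 1; S1 reads c0=1 → after 1×micro: 7/4; S2 reads c0=1 → after 2×micro: 2 ⇒ (c0=1, c1=7/4, c2=2)
macro 3: S0 reads c0=1 → after 1×micro: 1; S1 reads c0=1 → after 1×micro: 15/8; S2 reads c0=1 → after 2×micro: 2 ⇒ (c0=1, c1=15/8, c2=2)
macro 4: S0 reads c0=1 → after 1×micro: 1; S1 reads c0=1 → after 1×micro: 31/16; S2 reads c0=1 → after 2×micro: 2 ⇒ (c0=1, c1=31/16, c2=2)
macro 5: S0 reads c0=1 → after 1×micro: 1; S1 reads c0=1 → after 1×micro: 63/32; S2 reads c0=1 → after 2×micro: 2 ⇒ (c0=1, c1=63/32, c2=2)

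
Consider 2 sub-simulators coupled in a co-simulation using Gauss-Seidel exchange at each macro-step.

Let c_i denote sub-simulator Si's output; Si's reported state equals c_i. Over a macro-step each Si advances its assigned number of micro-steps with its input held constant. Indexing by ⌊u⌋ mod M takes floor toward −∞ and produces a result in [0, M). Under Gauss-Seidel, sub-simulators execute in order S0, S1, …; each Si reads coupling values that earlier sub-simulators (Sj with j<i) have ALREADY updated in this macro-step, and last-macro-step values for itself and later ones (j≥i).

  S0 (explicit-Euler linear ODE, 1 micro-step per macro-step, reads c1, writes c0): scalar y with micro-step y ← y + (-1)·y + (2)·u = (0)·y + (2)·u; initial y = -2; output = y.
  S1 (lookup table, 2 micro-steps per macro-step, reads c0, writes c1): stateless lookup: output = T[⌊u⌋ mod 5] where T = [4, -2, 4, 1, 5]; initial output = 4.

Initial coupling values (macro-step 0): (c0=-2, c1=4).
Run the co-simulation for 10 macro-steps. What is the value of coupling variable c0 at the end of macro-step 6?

macro 1: S0 reads c1=4 → after 1×micro: 8; S1 reads c0=8 → after 2×micro: 1 ⇒ (c0=8, c1=1)
macro 2: S0 reads c1=1 → after 1×micro: 2; S1 reads c0=2 → after 2×micro: 4 ⇒ (c0=2, c1=4)
macro 3: S0 reads c1=4 → after 1×micro: 8; S1 reads c0=8 → after 2×micro: 1 ⇒ (c0=8, c1=1)
macro 4: S0 reads c1=1 → after 1×micro: 2; S1 reads c0=2 → after 2×micro: 4 ⇒ (c0=2, c1=4)
macro 5: S0 reads c1=4 → after 1×micro: 8; S1 reads c0=8 → after 2×micro: 1 ⇒ (c0=8, c1=1)
macro 6: S0 reads c1=1 → after 1×micro: 2; S1 reads c0=2 → after 2×micro: 4 ⇒ (c0=2, c1=4)
macro 7: S0 reads c1=4 → after 1×micro: 8; S1 reads c0=8 → after 2×micro: 1 ⇒ (c0=8, c1=1)
macro 8: S0 reads c1=1 → after 1×micro: 2; S1 reads c0=2 → after 2×micro: 4 ⇒ (c0=2, c1=4)
macro 9: S0 reads c1=4 → after 1×micro: 8; S1 reads c0=8 → after 2×micro: 1 ⇒ (c0=8, c1=1)
macro 10: S0 reads c1=1 → after 1×micro: 2; S1 reads c0=2 → after 2×micro: 4 ⇒ (c0=2, c1=4)

c0 at macro-step 6 = 2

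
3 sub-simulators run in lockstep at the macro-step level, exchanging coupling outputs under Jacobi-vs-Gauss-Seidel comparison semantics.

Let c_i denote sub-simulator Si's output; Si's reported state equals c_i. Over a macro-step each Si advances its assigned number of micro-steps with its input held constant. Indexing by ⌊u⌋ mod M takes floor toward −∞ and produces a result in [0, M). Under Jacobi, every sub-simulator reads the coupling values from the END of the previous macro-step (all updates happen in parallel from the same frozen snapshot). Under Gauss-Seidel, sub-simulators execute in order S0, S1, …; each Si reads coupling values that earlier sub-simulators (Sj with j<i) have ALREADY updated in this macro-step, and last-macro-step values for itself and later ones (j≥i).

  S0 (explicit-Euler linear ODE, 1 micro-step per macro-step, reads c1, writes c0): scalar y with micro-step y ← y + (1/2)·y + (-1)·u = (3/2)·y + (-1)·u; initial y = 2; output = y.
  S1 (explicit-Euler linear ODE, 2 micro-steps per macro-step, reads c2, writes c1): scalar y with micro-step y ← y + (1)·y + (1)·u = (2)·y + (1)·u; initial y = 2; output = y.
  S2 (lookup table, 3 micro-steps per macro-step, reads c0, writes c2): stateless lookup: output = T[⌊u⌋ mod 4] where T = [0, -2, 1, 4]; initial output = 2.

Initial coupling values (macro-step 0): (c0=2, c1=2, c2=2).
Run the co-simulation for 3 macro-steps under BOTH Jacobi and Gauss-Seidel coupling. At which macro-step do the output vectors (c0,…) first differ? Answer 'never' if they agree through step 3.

first divergence at macro-step: 1

[Jacobi] macro 1: S0 reads c1=2 → after 1×micro: 1; S1 reads c2=2 → after 2×micro: 14; S2 reads c0=2 → after 3×micro: 1 ⇒ (c0=1, c1=14, c2=1)
[Jacobi] macro 2: S0 reads c1=14 → after 1×micro: -25/2; S1 reads c2=1 → after 2×micro: 59; S2 reads c0=1 → after 3×micro: -2 ⇒ (c0=-25/2, c1=59, c2=-2)
[Jacobi] macro 3: S0 reads c1=59 → after 1×micro: -311/4; S1 reads c2=-2 → after 2×micro: 230; S2 reads c0=-25/2 → after 3×micro: 4 ⇒ (c0=-311/4, c1=230, c2=4)
[Gauss-Seidel] macro 1: S0 reads c1=2 → after 1×micro: 1; S1 reads c2=2 → after 2×micro: 14; S2 reads c0=1 → after 3×micro: -2 ⇒ (c0=1, c1=14, c2=-2)
[Gauss-Seidel] macro 2: S0 reads c1=14 → after 1×micro: -25/2; S1 reads c2=-2 → after 2×micro: 50; S2 reads c0=-25/2 → after 3×micro: 4 ⇒ (c0=-25/2, c1=50, c2=4)
[Gauss-Seidel] macro 3: S0 reads c1=50 → after 1×micro: -275/4; S1 reads c2=4 → after 2×micro: 212; S2 reads c0=-275/4 → after 3×micro: 4 ⇒ (c0=-275/4, c1=212, c2=4)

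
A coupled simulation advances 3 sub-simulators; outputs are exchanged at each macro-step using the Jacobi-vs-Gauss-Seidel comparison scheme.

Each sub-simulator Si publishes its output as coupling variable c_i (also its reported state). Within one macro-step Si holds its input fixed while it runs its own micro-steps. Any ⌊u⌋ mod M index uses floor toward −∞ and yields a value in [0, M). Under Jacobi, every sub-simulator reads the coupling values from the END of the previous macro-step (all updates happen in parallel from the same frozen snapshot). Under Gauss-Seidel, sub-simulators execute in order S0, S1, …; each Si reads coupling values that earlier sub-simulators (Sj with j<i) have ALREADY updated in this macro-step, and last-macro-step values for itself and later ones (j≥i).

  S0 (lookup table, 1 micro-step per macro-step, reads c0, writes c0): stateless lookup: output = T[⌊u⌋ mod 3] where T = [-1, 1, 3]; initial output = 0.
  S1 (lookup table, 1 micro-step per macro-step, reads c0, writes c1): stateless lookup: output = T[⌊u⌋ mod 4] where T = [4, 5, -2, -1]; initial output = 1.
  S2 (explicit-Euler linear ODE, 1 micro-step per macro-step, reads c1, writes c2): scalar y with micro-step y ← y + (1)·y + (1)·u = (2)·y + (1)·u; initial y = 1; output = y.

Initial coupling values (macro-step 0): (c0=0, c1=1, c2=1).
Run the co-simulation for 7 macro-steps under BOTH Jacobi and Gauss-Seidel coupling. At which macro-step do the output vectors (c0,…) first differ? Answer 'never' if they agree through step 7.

[Jacobi] macro 1: S0 reads c0=0 → after 1×micro: -1; S1 reads c0=0 → after 1×micro: 4; S2 reads c1=1 → after 1×micro: 3 ⇒ (c0=-1, c1=4, c2=3)
[Jacobi] macro 2: S0 reads c0=-1 → after 1×micro: 3; S1 reads c0=-1 → after 1×micro: -1; S2 reads c1=4 → after 1×micro: 10 ⇒ (c0=3, c1=-1, c2=10)
[Jacobi] macro 3: S0 reads c0=3 → after 1×micro: -1; S1 reads c0=3 → after 1×micro: -1; S2 reads c1=-1 → after 1×micro: 19 ⇒ (c0=-1, c1=-1, c2=19)
[Jacobi] macro 4: S0 reads c0=-1 → after 1×micro: 3; S1 reads c0=-1 → after 1×micro: -1; S2 reads c1=-1 → after 1×micro: 37 ⇒ (c0=3, c1=-1, c2=37)
[Jacobi] macro 5: S0 reads c0=3 → after 1×micro: -1; S1 reads c0=3 → after 1×micro: -1; S2 reads c1=-1 → after 1×micro: 73 ⇒ (c0=-1, c1=-1, c2=73)
[Jacobi] macro 6: S0 reads c0=-1 → after 1×micro: 3; S1 reads c0=-1 → after 1×micro: -1; S2 reads c1=-1 → after 1×micro: 145 ⇒ (c0=3, c1=-1, c2=145)
[Jacobi] macro 7: S0 reads c0=3 → after 1×micro: -1; S1 reads c0=3 → after 1×micro: -1; S2 reads c1=-1 → after 1×micro: 289 ⇒ (c0=-1, c1=-1, c2=289)
[Gauss-Seidel] macro 1: S0 reads c0=0 → after 1×micro: -1; S1 reads c0=-1 → after 1×micro: -1; S2 reads c1=-1 → after 1×micro: 1 ⇒ (c0=-1, c1=-1, c2=1)
[Gauss-Seidel] macro 2: S0 reads c0=-1 → after 1×micro: 3; S1 reads c0=3 → after 1×micro: -1; S2 reads c1=-1 → after 1×micro: 1 ⇒ (c0=3, c1=-1, c2=1)
[Gauss-Seidel] macro 3: S0 reads c0=3 → after 1×micro: -1; S1 reads c0=-1 → after 1×micro: -1; S2 reads c1=-1 → after 1×micro: 1 ⇒ (c0=-1, c1=-1, c2=1)
[Gauss-Seidel] macro 4: S0 reads c0=-1 → after 1×micro: 3; S1 reads c0=3 → after 1×micro: -1; S2 reads c1=-1 → after 1×micro: 1 ⇒ (c0=3, c1=-1, c2=1)
[Gauss-Seidel] macro 5: S0 reads c0=3 → after 1×micro: -1; S1 reads c0=-1 → after 1×micro: -1; S2 reads c1=-1 → after 1×micro: 1 ⇒ (c0=-1, c1=-1, c2=1)
[Gauss-Seidel] macro 6: S0 reads c0=-1 → after 1×micro: 3; S1 reads c0=3 → after 1×micro: -1; S2 reads c1=-1 → after 1×micro: 1 ⇒ (c0=3, c1=-1, c2=1)
[Gauss-Seidel] macro 7: S0 reads c0=3 → after 1×micro: -1; S1 reads c0=-1 → after 1×micro: -1; S2 reads c1=-1 → after 1×micro: 1 ⇒ (c0=-1, c1=-1, c2=1)

first divergence at macro-step: 1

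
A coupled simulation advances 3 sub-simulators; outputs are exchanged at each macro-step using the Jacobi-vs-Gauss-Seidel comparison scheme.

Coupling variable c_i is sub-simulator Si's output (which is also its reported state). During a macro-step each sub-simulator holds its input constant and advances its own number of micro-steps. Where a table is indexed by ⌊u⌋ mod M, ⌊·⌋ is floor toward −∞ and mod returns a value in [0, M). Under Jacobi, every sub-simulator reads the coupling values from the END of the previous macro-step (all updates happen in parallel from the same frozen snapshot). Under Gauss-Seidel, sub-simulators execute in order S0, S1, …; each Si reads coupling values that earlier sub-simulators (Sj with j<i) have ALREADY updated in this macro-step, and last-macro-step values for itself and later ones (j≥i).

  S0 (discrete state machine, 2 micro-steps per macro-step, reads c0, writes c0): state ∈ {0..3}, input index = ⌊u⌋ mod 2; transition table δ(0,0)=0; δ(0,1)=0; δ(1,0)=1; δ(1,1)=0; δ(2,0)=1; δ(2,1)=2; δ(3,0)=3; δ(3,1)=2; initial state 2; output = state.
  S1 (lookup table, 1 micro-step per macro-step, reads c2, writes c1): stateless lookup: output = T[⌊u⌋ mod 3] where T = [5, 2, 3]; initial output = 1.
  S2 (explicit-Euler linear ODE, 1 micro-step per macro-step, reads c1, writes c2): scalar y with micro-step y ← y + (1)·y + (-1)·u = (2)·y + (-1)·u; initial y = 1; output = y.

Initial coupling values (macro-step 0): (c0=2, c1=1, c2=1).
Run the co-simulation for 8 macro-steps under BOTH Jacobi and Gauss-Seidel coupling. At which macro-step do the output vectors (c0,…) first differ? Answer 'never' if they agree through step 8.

first divergence at macro-step: 1

[Jacobi] macro 1: S0 reads c0=2 → after 2×micro: 1; S1 reads c2=1 → after 1×micro: 2; S2 reads c1=1 → after 1×micro: 1 ⇒ (c0=1, c1=2, c2=1)
[Jacobi] macro 2: S0 reads c0=1 → after 2×micro: 0; S1 reads c2=1 → after 1×micro: 2; S2 reads c1=2 → after 1×micro: 0 ⇒ (c0=0, c1=2, c2=0)
[Jacobi] macro 3: S0 reads c0=0 → after 2×micro: 0; S1 reads c2=0 → after 1×micro: 5; S2 reads c1=2 → after 1×micro: -2 ⇒ (c0=0, c1=5, c2=-2)
[Jacobi] macro 4: S0 reads c0=0 → after 2×micro: 0; S1 reads c2=-2 → after 1×micro: 2; S2 reads c1=5 → after 1×micro: -9 ⇒ (c0=0, c1=2, c2=-9)
[Jacobi] macro 5: S0 reads c0=0 → after 2×micro: 0; S1 reads c2=-9 → after 1×micro: 5; S2 reads c1=2 → after 1×micro: -20 ⇒ (c0=0, c1=5, c2=-20)
[Jacobi] macro 6: S0 reads c0=0 → after 2×micro: 0; S1 reads c2=-20 → after 1×micro: 2; S2 reads c1=5 → after 1×micro: -45 ⇒ (c0=0, c1=2, c2=-45)
[Jacobi] macro 7: S0 reads c0=0 → after 2×micro: 0; S1 reads c2=-45 → after 1×micro: 5; S2 reads c1=2 → after 1×micro: -92 ⇒ (c0=0, c1=5, c2=-92)
[Jacobi] macro 8: S0 reads c0=0 → after 2×micro: 0; S1 reads c2=-92 → after 1×micro: 2; S2 reads c1=5 → after 1×micro: -189 ⇒ (c0=0, c1=2, c2=-189)
[Gauss-Seidel] macro 1: S0 reads c0=2 → after 2×micro: 1; S1 reads c2=1 → after 1×micro: 2; S2 reads c1=2 → after 1×micro: 0 ⇒ (c0=1, c1=2, c2=0)
[Gauss-Seidel] macro 2: S0 reads c0=1 → after 2×micro: 0; S1 reads c2=0 → after 1×micro: 5; S2 reads c1=5 → after 1×micro: -5 ⇒ (c0=0, c1=5, c2=-5)
[Gauss-Seidel] macro 3: S0 reads c0=0 → after 2×micro: 0; S1 reads c2=-5 → after 1×micro: 2; S2 reads c1=2 → after 1×micro: -12 ⇒ (c0=0, c1=2, c2=-12)
[Gauss-Seidel] macro 4: S0 reads c0=0 → after 2×micro: 0; S1 reads c2=-12 → after 1×micro: 5; S2 reads c1=5 → after 1×micro: -29 ⇒ (c0=0, c1=5, c2=-29)
[Gauss-Seidel] macro 5: S0 reads c0=0 → after 2×micro: 0; S1 reads c2=-29 → after 1×micro: 2; S2 reads c1=2 → after 1×micro: -60 ⇒ (c0=0, c1=2, c2=-60)
[Gauss-Seidel] macro 6: S0 reads c0=0 → after 2×micro: 0; S1 reads c2=-60 → after 1×micro: 5; S2 reads c1=5 → after 1×micro: -125 ⇒ (c0=0, c1=5, c2=-125)
[Gauss-Seidel] macro 7: S0 reads c0=0 → after 2×micro: 0; S1 reads c2=-125 → after 1×micro: 2; S2 reads c1=2 → after 1×micro: -252 ⇒ (c0=0, c1=2, c2=-252)
[Gauss-Seidel] macro 8: S0 reads c0=0 → after 2×micro: 0; S1 reads c2=-252 → after 1×micro: 5; S2 reads c1=5 → after 1×micro: -509 ⇒ (c0=0, c1=5, c2=-509)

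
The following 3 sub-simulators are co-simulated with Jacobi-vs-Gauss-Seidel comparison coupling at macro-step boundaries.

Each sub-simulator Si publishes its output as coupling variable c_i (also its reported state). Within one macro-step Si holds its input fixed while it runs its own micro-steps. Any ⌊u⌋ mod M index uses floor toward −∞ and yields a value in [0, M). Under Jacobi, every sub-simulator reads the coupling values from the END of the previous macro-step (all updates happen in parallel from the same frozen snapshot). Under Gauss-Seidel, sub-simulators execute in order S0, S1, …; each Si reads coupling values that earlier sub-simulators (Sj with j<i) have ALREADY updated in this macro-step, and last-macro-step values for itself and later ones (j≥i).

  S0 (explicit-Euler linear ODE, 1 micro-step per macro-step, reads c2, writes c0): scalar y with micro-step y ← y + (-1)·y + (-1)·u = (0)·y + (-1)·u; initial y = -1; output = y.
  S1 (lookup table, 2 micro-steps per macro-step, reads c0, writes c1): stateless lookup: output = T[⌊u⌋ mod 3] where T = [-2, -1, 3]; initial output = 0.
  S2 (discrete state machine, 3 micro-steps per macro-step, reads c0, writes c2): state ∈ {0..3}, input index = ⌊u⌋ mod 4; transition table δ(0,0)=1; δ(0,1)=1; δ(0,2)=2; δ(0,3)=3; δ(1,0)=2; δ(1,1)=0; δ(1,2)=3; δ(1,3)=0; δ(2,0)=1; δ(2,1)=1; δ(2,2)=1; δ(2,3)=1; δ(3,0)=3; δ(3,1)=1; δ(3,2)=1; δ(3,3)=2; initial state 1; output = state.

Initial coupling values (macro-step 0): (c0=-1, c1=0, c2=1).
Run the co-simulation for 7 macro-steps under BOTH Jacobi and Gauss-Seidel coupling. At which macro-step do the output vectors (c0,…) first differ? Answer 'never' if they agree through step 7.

[Jacobi] macro 1: S0 reads c2=1 → after 1×micro: -1; S1 reads c0=-1 → after 2×micro: 3; S2 reads c0=-1 → after 3×micro: 2 ⇒ (c0=-1, c1=3, c2=2)
[Jacobi] macro 2: S0 reads c2=2 → after 1×micro: -2; S1 reads c0=-1 → after 2×micro: 3; S2 reads c0=-1 → after 3×micro: 3 ⇒ (c0=-2, c1=3, c2=3)
[Jacobi] macro 3: S0 reads c2=3 → after 1×micro: -3; S1 reads c0=-2 → after 2×micro: -1; S2 reads c0=-2 → after 3×micro: 1 ⇒ (c0=-3, c1=-1, c2=1)
[Jacobi] macro 4: S0 reads c2=1 → after 1×micro: -1; S1 reads c0=-3 → after 2×micro: -2; S2 reads c0=-3 → after 3×micro: 0 ⇒ (c0=-1, c1=-2, c2=0)
[Jacobi] macro 5: S0 reads c2=0 → after 1×micro: 0; S1 reads c0=-1 → after 2×micro: 3; S2 reads c0=-1 → after 3×micro: 1 ⇒ (c0=0, c1=3, c2=1)
[Jacobi] macro 6: S0 reads c2=1 → after 1×micro: -1; S1 reads c0=0 → after 2×micro: -2; S2 reads c0=0 → after 3×micro: 2 ⇒ (c0=-1, c1=-2, c2=2)
[Jacobi] macro 7: S0 reads c2=2 → after 1×micro: -2; S1 reads c0=-1 → after 2×micro: 3; S2 reads c0=-1 → after 3×micro: 3 ⇒ (c0=-2, c1=3, c2=3)
[Gauss-Seidel] macro 1: S0 reads c2=1 → after 1×micro: -1; S1 reads c0=-1 → after 2×micro: 3; S2 reads c0=-1 → after 3×micro: 2 ⇒ (c0=-1, c1=3, c2=2)
[Gauss-Seidel] macro 2: S0 reads c2=2 → after 1×micro: -2; S1 reads c0=-2 → after 2×micro: -1; S2 reads c0=-2 → after 3×micro: 1 ⇒ (c0=-2, c1=-1, c2=1)
[Gauss-Seidel] macro 3: S0 reads c2=1 → after 1×micro: -1; S1 reads c0=-1 → after 2×micro: 3; S2 reads c0=-1 → after 3×micro: 2 ⇒ (c0=-1, c1=3, c2=2)
[Gauss-Seidel] macro 4: S0 reads c2=2 → after 1×micro: -2; S1 reads c0=-2 → after 2×micro: -1; S2 reads c0=-2 → after 3×micro: 1 ⇒ (c0=-2, c1=-1, c2=1)
[Gauss-Seidel] macro 5: S0 reads c2=1 → after 1×micro: -1; S1 reads c0=-1 → after 2×micro: 3; S2 reads c0=-1 → after 3×micro: 2 ⇒ (c0=-1, c1=3, c2=2)
[Gauss-Seidel] macro 6: S0 reads c2=2 → after 1×micro: -2; S1 reads c0=-2 → after 2×micro: -1; S2 reads c0=-2 → after 3×micro: 1 ⇒ (c0=-2, c1=-1, c2=1)
[Gauss-Seidel] macro 7: S0 reads c2=1 → after 1×micro: -1; S1 reads c0=-1 → after 2×micro: 3; S2 reads c0=-1 → after 3×micro: 2 ⇒ (c0=-1, c1=3, c2=2)

first divergence at macro-step: 2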